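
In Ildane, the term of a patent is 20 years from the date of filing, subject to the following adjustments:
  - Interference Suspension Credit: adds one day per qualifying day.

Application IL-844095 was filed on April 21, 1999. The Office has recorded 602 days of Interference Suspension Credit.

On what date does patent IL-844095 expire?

2020-12-13

Base term: filing date + 20 years → 21 April 2019.
Interference Suspension Credit: +602 days → 13 December 2020.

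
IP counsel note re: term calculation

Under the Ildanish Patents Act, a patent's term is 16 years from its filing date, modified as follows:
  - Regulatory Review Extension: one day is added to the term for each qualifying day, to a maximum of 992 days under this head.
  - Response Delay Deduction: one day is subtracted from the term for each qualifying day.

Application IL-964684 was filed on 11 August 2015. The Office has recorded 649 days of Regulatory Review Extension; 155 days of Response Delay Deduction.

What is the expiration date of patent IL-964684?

December 17, 2032

Base term: filing date + 16 years → 11 August 2031.
Regulatory Review Extension: 649 days (within the 992-day cap) → +649 days → 21 May 2033.
Response Delay Deduction: −155 days → 17 December 2032.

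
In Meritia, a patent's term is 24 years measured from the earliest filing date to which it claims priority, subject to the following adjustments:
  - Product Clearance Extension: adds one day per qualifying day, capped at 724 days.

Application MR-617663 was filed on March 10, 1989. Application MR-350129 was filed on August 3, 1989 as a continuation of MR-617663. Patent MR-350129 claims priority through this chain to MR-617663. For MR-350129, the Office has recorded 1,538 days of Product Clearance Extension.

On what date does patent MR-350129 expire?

March 4, 2015

Earliest priority filing: 10 March 1989.
Base term: 10 March 1989 + 24 years → 10 March 2013.
Product Clearance Extension: 1538 days claimed exceeds the 724-day cap, so +724 days → 4 March 2015.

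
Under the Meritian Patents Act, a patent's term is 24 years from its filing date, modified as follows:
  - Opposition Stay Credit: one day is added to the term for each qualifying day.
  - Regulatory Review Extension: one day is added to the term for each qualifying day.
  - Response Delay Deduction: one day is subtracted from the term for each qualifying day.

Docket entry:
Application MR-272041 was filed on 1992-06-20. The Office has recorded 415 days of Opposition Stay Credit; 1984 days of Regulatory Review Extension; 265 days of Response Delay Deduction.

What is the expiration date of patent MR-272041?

2022-04-24

Base term: filing date + 24 years → 20 June 2016.
Opposition Stay Credit: +415 days → 9 August 2017.
Regulatory Review Extension: +1984 days → 14 January 2023.
Response Delay Deduction: −265 days → 24 April 2022.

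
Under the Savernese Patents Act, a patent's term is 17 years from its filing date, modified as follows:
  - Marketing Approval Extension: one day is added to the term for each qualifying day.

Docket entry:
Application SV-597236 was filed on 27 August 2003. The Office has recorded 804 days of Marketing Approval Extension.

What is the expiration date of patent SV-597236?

Base term: filing date + 17 years → 27 August 2020.
Marketing Approval Extension: +804 days → 9 November 2022.

November 9, 2022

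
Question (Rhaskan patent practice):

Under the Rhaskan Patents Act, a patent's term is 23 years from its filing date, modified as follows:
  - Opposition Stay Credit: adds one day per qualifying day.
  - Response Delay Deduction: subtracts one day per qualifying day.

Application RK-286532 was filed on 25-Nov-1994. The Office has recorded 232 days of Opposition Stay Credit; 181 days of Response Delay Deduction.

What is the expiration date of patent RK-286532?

Base term: filing date + 23 years → 25 November 2017.
Opposition Stay Credit: +232 days → 15 July 2018.
Response Delay Deduction: −181 days → 15 January 2018.

January 15, 2018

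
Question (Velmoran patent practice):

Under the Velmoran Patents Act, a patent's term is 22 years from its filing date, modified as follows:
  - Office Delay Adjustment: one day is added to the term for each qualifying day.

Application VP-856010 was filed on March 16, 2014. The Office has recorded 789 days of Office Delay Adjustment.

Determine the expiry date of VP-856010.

May 14, 2038

Base term: filing date + 22 years → 16 March 2036.
Office Delay Adjustment: +789 days → 14 May 2038.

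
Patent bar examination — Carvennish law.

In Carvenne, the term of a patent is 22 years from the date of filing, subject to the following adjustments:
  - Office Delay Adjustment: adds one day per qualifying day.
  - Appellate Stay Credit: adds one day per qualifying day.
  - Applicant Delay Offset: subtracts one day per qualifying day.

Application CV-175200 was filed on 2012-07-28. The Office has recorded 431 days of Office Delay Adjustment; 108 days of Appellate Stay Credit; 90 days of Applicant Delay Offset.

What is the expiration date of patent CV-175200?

Base term: filing date + 22 years → 28 July 2034.
Office Delay Adjustment: +431 days → 2 October 2035.
Appellate Stay Credit: +108 days → 18 January 2036.
Applicant Delay Offset: −90 days → 20 October 2035.

October 20, 2035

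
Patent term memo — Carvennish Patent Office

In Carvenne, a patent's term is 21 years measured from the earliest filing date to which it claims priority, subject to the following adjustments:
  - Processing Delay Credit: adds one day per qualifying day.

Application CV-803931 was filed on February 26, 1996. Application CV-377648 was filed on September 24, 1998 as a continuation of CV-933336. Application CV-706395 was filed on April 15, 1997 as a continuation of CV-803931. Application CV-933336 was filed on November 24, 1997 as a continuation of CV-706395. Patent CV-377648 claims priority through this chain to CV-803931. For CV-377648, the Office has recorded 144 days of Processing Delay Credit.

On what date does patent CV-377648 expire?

Earliest priority filing: 26 February 1996.
Base term: 26 February 1996 + 21 years → 26 February 2017.
Processing Delay Credit: +144 days → 20 July 2017.

2017-07-20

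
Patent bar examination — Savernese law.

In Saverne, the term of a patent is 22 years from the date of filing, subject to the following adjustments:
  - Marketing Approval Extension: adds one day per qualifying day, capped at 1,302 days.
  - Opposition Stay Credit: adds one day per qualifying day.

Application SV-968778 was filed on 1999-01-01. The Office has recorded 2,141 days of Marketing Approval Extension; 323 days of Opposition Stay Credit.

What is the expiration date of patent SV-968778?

June 14, 2025

Base term: filing date + 22 years → 1 January 2021.
Marketing Approval Extension: 2141 days claimed exceeds the 1302-day cap, so +1302 days → 26 July 2024.
Opposition Stay Credit: +323 days → 14 June 2025.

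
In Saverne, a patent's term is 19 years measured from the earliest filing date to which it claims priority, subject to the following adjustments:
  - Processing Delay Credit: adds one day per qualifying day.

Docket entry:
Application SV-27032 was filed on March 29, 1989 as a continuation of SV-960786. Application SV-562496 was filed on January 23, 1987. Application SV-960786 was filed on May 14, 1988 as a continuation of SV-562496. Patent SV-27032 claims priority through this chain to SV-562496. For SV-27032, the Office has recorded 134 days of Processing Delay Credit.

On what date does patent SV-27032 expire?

June 6, 2006

Earliest priority filing: 23 January 1987.
Base term: 23 January 1987 + 19 years → 23 January 2006.
Processing Delay Credit: +134 days → 6 June 2006.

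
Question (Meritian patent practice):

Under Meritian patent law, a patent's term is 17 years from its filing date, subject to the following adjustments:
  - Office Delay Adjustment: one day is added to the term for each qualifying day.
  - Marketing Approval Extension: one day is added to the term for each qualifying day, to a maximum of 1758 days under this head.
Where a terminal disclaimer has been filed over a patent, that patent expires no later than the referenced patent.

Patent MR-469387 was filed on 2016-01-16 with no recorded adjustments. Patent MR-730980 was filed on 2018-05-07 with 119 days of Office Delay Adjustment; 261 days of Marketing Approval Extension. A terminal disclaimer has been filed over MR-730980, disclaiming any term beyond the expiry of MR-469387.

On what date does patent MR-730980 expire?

Natural term of MR-730980:
  Base: filing + 17 years → 7 May 2035.
  Office Delay Adjustment: +119 days → 3 September 2035.
  Marketing Approval Extension: 261 days (within the 1758-day cap) → +261 days → 21 May 2036.
Expiry of referenced patent MR-469387:
  Base: filing + 17 years → 16 January 2033.
Terminal disclaimer: MR-730980 expires on the earlier of 21 May 2036 and 16 January 2033.

January 16, 2033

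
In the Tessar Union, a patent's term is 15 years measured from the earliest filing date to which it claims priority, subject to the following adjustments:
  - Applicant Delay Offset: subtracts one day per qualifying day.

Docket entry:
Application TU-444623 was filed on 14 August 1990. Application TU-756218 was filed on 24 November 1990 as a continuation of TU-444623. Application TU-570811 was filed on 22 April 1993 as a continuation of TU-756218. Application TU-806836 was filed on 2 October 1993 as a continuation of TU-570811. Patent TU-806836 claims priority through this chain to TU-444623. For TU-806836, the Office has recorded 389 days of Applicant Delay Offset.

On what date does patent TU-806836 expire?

2004-07-21

Earliest priority filing: 14 August 1990.
Base term: 14 August 1990 + 15 years → 14 August 2005.
Applicant Delay Offset: −389 days → 21 July 2004.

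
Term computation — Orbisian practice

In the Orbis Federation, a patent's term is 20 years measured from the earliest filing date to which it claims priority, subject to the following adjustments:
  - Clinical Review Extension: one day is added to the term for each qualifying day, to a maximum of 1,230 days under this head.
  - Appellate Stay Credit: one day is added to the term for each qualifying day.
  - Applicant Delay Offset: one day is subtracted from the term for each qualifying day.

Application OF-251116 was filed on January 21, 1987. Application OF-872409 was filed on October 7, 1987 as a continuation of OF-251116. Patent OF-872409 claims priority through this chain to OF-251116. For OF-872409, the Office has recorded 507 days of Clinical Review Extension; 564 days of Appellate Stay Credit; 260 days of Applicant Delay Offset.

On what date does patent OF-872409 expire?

2009-04-11

Earliest priority filing: 21 January 1987.
Base term: 21 January 1987 + 20 years → 21 January 2007.
Clinical Review Extension: 507 days (within the 1230-day cap) → +507 days → 11 June 2008.
Appellate Stay Credit: +564 days → 27 December 2009.
Applicant Delay Offset: −260 days → 11 April 2009.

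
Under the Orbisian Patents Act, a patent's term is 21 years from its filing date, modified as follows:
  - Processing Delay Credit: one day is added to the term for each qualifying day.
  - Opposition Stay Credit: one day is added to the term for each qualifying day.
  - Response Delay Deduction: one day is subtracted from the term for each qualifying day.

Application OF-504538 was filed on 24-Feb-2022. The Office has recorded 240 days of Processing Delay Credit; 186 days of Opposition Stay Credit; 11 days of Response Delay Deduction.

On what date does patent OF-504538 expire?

Base term: filing date + 21 years → 24 February 2043.
Processing Delay Credit: +240 days → 22 October 2043.
Opposition Stay Credit: +186 days → 25 April 2044.
Response Delay Deduction: −11 days → 14 April 2044.

2044-04-14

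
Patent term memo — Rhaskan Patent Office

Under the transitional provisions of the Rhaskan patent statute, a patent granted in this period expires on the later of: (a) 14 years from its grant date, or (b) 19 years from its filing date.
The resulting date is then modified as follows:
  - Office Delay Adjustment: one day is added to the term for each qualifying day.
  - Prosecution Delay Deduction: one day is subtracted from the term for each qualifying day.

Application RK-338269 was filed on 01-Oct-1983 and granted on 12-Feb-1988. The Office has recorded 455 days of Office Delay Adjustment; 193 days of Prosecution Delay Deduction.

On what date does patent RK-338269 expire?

(a) grant + 14 years → 12 February 2002.
(b) filing + 19 years → 1 October 2002.
Later of the two: 1 October 2002.
Office Delay Adjustment: +455 days → 30 December 2003.
Prosecution Delay Deduction: −193 days → 20 June 2003.

June 20, 2003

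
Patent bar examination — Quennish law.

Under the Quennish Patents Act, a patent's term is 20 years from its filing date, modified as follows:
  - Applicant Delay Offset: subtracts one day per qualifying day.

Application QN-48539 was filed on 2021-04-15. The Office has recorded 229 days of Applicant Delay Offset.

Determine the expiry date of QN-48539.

August 29, 2040

Base term: filing date + 20 years → 15 April 2041.
Applicant Delay Offset: −229 days → 29 August 2040.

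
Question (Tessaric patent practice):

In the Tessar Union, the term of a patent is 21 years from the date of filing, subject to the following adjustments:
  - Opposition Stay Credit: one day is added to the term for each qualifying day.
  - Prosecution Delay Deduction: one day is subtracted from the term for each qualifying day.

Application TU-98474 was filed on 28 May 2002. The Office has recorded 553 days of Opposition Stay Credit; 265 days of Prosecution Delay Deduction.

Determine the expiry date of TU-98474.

2024-03-11

Base term: filing date + 21 years → 28 May 2023.
Opposition Stay Credit: +553 days → 1 December 2024.
Prosecution Delay Deduction: −265 days → 11 March 2024.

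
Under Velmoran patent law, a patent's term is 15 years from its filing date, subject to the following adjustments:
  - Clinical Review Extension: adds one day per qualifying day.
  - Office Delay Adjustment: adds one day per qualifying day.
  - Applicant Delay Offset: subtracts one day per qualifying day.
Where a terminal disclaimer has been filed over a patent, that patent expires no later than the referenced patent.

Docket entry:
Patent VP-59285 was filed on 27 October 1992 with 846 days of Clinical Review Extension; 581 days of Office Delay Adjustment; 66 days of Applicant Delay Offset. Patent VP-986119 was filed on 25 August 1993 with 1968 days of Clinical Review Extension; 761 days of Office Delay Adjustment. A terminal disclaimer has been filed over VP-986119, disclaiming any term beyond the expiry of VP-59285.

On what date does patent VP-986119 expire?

Natural term of VP-986119:
  Base: filing + 15 years → 25 August 2008.
  Clinical Review Extension: +1968 days → 14 January 2014.
  Office Delay Adjustment: +761 days → 14 February 2016.
Expiry of referenced patent VP-59285:
  Base: filing + 15 years → 27 October 2007.
  Clinical Review Extension: +846 days → 19 February 2010.
  Office Delay Adjustment: +581 days → 23 September 2011.
  Applicant Delay Offset: −66 days → 19 July 2011.
Terminal disclaimer: VP-986119 expires on the earlier of 14 February 2016 and 19 July 2011.

2011-07-19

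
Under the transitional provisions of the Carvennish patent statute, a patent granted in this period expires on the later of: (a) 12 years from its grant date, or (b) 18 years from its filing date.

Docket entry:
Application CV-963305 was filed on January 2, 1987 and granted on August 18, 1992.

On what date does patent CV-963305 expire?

2005-01-02

(a) grant + 12 years → 18 August 2004.
(b) filing + 18 years → 2 January 2005.
Later of the two: 2 January 2005.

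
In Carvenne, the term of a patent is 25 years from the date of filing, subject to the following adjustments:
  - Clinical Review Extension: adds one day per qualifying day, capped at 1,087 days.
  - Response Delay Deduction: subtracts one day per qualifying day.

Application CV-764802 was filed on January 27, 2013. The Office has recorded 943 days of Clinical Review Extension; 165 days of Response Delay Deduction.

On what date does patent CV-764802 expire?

Base term: filing date + 25 years → 27 January 2038.
Clinical Review Extension: 943 days (within the 1087-day cap) → +943 days → 27 August 2040.
Response Delay Deduction: −165 days → 15 March 2040.

March 15, 2040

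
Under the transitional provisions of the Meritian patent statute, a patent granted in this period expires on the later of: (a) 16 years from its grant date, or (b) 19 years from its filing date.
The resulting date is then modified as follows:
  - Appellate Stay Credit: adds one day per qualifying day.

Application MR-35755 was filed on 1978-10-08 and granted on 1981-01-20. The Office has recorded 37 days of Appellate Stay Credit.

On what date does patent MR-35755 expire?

November 14, 1997

(a) grant + 16 years → 20 January 1997.
(b) filing + 19 years → 8 October 1997.
Later of the two: 8 October 1997.
Appellate Stay Credit: +37 days → 14 November 1997.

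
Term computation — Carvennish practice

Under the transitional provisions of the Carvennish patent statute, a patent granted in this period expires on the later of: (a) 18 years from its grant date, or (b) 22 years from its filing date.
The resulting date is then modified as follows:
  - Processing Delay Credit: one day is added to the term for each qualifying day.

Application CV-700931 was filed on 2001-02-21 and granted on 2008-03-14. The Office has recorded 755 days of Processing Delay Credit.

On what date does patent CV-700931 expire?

(a) grant + 18 years → 14 March 2026.
(b) filing + 22 years → 21 February 2023.
Later of the two: 14 March 2026.
Processing Delay Credit: +755 days → 7 April 2028.

April 7, 2028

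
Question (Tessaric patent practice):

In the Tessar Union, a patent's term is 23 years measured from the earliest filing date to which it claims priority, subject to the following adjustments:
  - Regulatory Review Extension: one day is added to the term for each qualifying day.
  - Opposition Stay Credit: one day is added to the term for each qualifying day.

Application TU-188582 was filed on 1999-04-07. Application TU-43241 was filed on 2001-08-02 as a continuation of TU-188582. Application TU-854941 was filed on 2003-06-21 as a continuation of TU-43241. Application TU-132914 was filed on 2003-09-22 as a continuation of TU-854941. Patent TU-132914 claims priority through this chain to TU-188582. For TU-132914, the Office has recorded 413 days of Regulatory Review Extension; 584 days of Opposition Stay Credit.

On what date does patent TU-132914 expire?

2024-12-29

Earliest priority filing: 7 April 1999.
Base term: 7 April 1999 + 23 years → 7 April 2022.
Regulatory Review Extension: +413 days → 25 May 2023.
Opposition Stay Credit: +584 days → 29 December 2024.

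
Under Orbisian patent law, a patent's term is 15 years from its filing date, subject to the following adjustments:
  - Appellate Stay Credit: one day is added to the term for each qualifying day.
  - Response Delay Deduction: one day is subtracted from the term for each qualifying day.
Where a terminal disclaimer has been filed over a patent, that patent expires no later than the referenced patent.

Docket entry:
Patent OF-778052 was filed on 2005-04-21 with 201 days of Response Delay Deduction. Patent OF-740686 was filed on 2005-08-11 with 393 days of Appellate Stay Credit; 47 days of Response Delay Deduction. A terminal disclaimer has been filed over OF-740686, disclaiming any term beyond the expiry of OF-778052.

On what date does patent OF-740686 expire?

Natural term of OF-740686:
  Base: filing + 15 years → 11 August 2020.
  Appellate Stay Credit: +393 days → 8 September 2021.
  Response Delay Deduction: −47 days → 23 July 2021.
Expiry of referenced patent OF-778052:
  Base: filing + 15 years → 21 April 2020.
  Response Delay Deduction: −201 days → 3 October 2019.
Terminal disclaimer: OF-740686 expires on the earlier of 23 July 2021 and 3 October 2019.

October 3, 2019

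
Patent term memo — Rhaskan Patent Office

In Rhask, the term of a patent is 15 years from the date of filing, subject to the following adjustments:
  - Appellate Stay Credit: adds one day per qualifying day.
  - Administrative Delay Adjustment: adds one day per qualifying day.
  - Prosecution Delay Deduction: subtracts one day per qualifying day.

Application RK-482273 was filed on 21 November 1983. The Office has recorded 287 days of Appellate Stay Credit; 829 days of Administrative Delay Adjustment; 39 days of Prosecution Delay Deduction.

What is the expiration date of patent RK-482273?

November 2, 2001

Base term: filing date + 15 years → 21 November 1998.
Appellate Stay Credit: +287 days → 4 September 1999.
Administrative Delay Adjustment: +829 days → 11 December 2001.
Prosecution Delay Deduction: −39 days → 2 November 2001.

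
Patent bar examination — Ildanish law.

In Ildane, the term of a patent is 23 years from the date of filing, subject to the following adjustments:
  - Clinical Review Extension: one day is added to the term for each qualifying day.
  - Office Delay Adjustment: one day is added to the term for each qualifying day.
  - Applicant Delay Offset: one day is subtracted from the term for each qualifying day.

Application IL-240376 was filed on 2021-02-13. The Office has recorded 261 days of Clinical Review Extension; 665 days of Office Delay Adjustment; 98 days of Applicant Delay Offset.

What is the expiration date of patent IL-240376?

Base term: filing date + 23 years → 13 February 2044.
Clinical Review Extension: +261 days → 31 October 2044.
Office Delay Adjustment: +665 days → 27 August 2046.
Applicant Delay Offset: −98 days → 21 May 2046.

May 21, 2046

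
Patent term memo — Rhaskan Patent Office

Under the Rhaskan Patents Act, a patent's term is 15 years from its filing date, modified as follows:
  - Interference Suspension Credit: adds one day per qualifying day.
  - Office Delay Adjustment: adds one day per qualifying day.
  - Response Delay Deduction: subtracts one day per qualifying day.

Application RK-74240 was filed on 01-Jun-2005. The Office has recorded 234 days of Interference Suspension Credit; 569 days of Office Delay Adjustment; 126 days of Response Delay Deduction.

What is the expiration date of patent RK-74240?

Base term: filing date + 15 years → 1 June 2020.
Interference Suspension Credit: +234 days → 21 January 2021.
Office Delay Adjustment: +569 days → 13 August 2022.
Response Delay Deduction: −126 days → 9 April 2022.

April 9, 2022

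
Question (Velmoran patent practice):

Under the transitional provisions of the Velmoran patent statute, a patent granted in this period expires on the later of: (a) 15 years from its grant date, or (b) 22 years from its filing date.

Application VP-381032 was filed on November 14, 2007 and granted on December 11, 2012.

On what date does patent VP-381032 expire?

(a) grant + 15 years → 11 December 2027.
(b) filing + 22 years → 14 November 2029.
Later of the two: 14 November 2029.

2029-11-14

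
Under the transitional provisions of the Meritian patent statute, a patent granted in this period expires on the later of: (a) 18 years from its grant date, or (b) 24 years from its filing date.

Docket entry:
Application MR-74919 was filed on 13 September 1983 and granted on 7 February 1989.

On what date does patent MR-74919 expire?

(a) grant + 18 years → 7 February 2007.
(b) filing + 24 years → 13 September 2007.
Later of the two: 13 September 2007.

2007-09-13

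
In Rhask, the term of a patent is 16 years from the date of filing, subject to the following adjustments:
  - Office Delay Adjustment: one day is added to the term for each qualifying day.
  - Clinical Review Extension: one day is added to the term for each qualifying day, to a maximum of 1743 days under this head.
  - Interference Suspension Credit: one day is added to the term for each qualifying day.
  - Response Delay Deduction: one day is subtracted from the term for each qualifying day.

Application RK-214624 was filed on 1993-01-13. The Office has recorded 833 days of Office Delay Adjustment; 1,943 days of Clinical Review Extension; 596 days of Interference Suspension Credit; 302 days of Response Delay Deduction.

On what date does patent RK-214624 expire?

November 22, 2016

Base term: filing date + 16 years → 13 January 2009.
Office Delay Adjustment: +833 days → 26 April 2011.
Clinical Review Extension: 1943 days claimed exceeds the 1743-day cap, so +1743 days → 2 February 2016.
Interference Suspension Credit: +596 days → 20 September 2017.
Response Delay Deduction: −302 days → 22 November 2016.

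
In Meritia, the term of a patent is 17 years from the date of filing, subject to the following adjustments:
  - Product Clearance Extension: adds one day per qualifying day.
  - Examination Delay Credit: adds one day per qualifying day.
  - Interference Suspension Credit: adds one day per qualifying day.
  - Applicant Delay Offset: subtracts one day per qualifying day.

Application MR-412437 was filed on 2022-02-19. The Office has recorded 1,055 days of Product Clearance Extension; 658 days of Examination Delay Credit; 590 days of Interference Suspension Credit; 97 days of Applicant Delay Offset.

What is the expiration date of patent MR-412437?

Base term: filing date + 17 years → 19 February 2039.
Product Clearance Extension: +1055 days → 9 January 2042.
Examination Delay Credit: +658 days → 29 October 2043.
Interference Suspension Credit: +590 days → 10 June 2045.
Applicant Delay Offset: −97 days → 5 March 2045.

2045-03-05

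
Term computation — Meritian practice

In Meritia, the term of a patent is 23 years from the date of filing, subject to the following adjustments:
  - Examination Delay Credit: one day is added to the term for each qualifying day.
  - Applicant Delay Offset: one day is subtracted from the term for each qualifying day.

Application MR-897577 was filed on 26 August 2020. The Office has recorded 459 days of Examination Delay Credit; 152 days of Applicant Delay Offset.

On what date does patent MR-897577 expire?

Base term: filing date + 23 years → 26 August 2043.
Examination Delay Credit: +459 days → 27 November 2044.
Applicant Delay Offset: −152 days → 28 June 2044.

2044-06-28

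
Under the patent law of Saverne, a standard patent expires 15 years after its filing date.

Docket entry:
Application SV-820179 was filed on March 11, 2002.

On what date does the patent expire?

Filing date + 15 years → 11 March 2017.

March 11, 2017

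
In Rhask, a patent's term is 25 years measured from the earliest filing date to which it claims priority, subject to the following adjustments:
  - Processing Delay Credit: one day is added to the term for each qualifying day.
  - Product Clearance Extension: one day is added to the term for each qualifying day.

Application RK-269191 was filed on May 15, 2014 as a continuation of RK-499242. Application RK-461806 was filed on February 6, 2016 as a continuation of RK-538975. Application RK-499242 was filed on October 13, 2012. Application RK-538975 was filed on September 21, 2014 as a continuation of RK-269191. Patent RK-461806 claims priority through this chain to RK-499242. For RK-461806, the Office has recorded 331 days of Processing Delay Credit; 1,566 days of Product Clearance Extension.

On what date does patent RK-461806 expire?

2042-12-23

Earliest priority filing: 13 October 2012.
Base term: 13 October 2012 + 25 years → 13 October 2037.
Processing Delay Credit: +331 days → 9 September 2038.
Product Clearance Extension: +1566 days → 23 December 2042.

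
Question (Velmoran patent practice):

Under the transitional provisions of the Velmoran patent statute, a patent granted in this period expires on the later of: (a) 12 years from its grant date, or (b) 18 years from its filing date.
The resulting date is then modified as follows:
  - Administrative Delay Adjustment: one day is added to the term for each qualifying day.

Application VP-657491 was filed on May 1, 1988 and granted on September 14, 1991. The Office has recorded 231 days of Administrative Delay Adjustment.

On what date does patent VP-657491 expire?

(a) grant + 12 years → 14 September 2003.
(b) filing + 18 years → 1 May 2006.
Later of the two: 1 May 2006.
Administrative Delay Adjustment: +231 days → 18 December 2006.

2006-12-18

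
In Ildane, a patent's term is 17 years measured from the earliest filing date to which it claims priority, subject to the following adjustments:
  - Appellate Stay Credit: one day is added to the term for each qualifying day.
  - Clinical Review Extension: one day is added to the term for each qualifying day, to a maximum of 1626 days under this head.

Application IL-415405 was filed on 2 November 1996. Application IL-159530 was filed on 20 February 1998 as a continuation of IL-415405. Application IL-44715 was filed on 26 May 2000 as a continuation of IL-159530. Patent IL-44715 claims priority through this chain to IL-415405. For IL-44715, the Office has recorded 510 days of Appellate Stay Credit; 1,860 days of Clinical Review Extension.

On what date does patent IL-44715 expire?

2019-09-08

Earliest priority filing: 2 November 1996.
Base term: 2 November 1996 + 17 years → 2 November 2013.
Appellate Stay Credit: +510 days → 27 March 2015.
Clinical Review Extension: 1860 days claimed exceeds the 1626-day cap, so +1626 days → 8 September 2019.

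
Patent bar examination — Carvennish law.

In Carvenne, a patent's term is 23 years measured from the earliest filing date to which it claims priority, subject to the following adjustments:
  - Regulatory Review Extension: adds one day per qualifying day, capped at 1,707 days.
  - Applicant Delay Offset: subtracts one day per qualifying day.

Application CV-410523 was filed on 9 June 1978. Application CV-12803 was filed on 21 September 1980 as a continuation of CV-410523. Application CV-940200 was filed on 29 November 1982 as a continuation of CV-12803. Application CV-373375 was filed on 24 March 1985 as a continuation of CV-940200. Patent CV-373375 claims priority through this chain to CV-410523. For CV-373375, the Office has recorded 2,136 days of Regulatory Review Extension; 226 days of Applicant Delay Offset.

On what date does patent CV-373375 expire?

2005-06-29

Earliest priority filing: 9 June 1978.
Base term: 9 June 1978 + 23 years → 9 June 2001.
Regulatory Review Extension: 2136 days claimed exceeds the 1707-day cap, so +1707 days → 10 February 2006.
Applicant Delay Offset: −226 days → 29 June 2005.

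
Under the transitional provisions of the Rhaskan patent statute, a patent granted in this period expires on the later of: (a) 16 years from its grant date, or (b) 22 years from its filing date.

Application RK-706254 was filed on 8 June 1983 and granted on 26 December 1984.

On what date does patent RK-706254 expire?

2005-06-08

(a) grant + 16 years → 26 December 2000.
(b) filing + 22 years → 8 June 2005.
Later of the two: 8 June 2005.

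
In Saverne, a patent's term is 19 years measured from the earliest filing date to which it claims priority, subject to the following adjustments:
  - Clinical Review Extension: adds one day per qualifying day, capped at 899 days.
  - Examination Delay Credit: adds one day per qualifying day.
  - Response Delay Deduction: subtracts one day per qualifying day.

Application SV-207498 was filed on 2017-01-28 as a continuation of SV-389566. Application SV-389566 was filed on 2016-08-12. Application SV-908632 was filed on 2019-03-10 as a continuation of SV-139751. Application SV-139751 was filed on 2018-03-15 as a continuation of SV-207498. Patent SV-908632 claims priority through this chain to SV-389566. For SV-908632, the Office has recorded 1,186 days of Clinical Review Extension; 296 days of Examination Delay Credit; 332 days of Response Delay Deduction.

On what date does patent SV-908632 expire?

2037-12-22

Earliest priority filing: 12 August 2016.
Base term: 12 August 2016 + 19 years → 12 August 2035.
Clinical Review Extension: 1186 days claimed exceeds the 899-day cap, so +899 days → 27 January 2038.
Examination Delay Credit: +296 days → 19 November 2038.
Response Delay Deduction: −332 days → 22 December 2037.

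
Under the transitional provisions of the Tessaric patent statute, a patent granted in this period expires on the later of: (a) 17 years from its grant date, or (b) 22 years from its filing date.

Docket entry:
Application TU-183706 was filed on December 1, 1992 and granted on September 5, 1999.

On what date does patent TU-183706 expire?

2016-09-05

(a) grant + 17 years → 5 September 2016.
(b) filing + 22 years → 1 December 2014.
Later of the two: 5 September 2016.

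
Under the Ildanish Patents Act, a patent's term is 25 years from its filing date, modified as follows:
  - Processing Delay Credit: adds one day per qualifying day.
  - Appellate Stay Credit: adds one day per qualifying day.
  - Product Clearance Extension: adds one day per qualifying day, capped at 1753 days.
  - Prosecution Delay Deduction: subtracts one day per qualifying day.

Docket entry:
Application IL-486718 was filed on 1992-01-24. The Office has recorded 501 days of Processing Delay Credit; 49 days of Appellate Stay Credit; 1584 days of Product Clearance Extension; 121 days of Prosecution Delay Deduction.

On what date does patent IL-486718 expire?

Base term: filing date + 25 years → 24 January 2017.
Processing Delay Credit: +501 days → 9 June 2018.
Appellate Stay Credit: +49 days → 28 July 2018.
Product Clearance Extension: 1584 days (within the 1753-day cap) → +1584 days → 28 November 2022.
Prosecution Delay Deduction: −121 days → 30 July 2022.

July 30, 2022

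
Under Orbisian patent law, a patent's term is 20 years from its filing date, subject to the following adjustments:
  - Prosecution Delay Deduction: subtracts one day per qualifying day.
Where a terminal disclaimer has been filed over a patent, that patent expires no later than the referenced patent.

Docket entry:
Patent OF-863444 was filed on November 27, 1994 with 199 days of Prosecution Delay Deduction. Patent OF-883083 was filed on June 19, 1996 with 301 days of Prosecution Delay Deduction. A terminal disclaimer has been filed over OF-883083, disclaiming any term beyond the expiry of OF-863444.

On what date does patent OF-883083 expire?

Natural term of OF-883083:
  Base: filing + 20 years → 19 June 2016.
  Prosecution Delay Deduction: −301 days → 23 August 2015.
Expiry of referenced patent OF-863444:
  Base: filing + 20 years → 27 November 2014.
  Prosecution Delay Deduction: −199 days → 12 May 2014.
Terminal disclaimer: OF-883083 expires on the earlier of 23 August 2015 and 12 May 2014.

2014-05-12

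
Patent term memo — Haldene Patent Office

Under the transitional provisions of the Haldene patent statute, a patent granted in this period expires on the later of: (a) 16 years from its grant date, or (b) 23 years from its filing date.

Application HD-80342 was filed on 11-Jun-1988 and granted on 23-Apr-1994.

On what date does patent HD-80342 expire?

June 11, 2011

(a) grant + 16 years → 23 April 2010.
(b) filing + 23 years → 11 June 2011.
Later of the two: 11 June 2011.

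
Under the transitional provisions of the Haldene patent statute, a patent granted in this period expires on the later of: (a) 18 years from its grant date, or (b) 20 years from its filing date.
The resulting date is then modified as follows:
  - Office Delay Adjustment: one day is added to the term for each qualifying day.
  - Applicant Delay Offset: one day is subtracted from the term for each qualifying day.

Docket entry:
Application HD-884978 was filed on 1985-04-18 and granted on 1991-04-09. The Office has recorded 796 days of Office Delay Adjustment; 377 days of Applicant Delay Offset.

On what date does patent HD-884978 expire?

(a) grant + 18 years → 9 April 2009.
(b) filing + 20 years → 18 April 2005.
Later of the two: 9 April 2009.
Office Delay Adjustment: +796 days → 14 June 2011.
Applicant Delay Offset: −377 days → 2 June 2010.

2010-06-02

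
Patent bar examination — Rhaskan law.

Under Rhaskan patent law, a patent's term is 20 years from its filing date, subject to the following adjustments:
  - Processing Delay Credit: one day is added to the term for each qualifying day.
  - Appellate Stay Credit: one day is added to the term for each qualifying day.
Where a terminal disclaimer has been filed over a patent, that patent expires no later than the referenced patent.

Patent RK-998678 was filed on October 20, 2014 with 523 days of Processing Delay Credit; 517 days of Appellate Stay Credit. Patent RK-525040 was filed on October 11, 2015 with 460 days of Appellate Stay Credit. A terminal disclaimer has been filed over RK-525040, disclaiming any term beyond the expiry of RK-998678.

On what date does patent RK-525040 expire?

January 13, 2037

Natural term of RK-525040:
  Base: filing + 20 years → 11 October 2035.
  Appellate Stay Credit: +460 days → 13 January 2037.
Expiry of referenced patent RK-998678:
  Base: filing + 20 years → 20 October 2034.
  Processing Delay Credit: +523 days → 26 March 2036.
  Appellate Stay Credit: +517 days → 25 August 2037.
Terminal disclaimer: RK-525040 expires on the earlier of 13 January 2037 and 25 August 2037.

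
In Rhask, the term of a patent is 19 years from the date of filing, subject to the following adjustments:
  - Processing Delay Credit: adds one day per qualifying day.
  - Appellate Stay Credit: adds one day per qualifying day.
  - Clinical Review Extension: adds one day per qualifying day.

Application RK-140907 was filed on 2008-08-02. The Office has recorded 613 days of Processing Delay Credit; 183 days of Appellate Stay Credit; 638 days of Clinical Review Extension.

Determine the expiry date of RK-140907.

Base term: filing date + 19 years → 2 August 2027.
Processing Delay Credit: +613 days → 6 April 2029.
Appellate Stay Credit: +183 days → 6 October 2029.
Clinical Review Extension: +638 days → 6 July 2031.

July 6, 2031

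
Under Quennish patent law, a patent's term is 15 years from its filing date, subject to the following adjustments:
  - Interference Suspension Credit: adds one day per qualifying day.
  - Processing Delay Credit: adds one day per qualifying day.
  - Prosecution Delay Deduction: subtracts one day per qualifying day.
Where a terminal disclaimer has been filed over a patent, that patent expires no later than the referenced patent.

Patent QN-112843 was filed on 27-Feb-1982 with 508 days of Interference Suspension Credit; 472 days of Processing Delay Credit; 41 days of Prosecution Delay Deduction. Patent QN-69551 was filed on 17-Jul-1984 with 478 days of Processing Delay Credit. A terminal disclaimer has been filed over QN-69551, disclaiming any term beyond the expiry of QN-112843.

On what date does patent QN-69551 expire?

1999-09-24

Natural term of QN-69551:
  Base: filing + 15 years → 17 July 1999.
  Processing Delay Credit: +478 days → 6 November 2000.
Expiry of referenced patent QN-112843:
  Base: filing + 15 years → 27 February 1997.
  Interference Suspension Credit: +508 days → 20 July 1998.
  Processing Delay Credit: +472 days → 4 November 1999.
  Prosecution Delay Deduction: −41 days → 24 September 1999.
Terminal disclaimer: QN-69551 expires on the earlier of 6 November 2000 and 24 September 1999.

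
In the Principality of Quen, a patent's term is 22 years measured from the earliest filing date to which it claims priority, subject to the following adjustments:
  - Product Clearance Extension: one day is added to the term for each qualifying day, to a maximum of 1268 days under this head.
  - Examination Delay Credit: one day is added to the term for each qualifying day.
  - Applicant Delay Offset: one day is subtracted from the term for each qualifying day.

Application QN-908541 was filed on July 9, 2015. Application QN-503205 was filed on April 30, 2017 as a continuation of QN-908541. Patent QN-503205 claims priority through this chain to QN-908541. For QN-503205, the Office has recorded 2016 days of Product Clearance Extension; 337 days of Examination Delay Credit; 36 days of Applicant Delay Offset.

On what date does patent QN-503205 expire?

2041-10-25

Earliest priority filing: 9 July 2015.
Base term: 9 July 2015 + 22 years → 9 July 2037.
Product Clearance Extension: 2016 days claimed exceeds the 1268-day cap, so +1268 days → 28 December 2040.
Examination Delay Credit: +337 days → 30 November 2041.
Applicant Delay Offset: −36 days → 25 October 2041.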